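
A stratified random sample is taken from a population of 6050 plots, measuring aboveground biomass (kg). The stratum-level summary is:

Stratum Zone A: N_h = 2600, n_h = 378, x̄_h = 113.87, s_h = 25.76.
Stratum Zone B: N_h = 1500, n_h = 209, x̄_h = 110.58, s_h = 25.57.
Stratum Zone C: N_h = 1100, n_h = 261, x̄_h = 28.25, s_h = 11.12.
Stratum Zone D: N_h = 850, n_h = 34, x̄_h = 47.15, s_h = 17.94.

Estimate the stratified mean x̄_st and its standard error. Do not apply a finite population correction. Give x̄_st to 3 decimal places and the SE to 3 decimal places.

x̄_st = Σ W_h x̄_h = (2600·113.87 + 1500·110.58 + 1100·28.25 + 850·47.15)/6050 = 88.11314
V̂(x̄_st) = Σ W_h² s_h²/n_h, with W_h = N_h/N and N = 6050:
  stratum Zone A: (2600/6050)²·25.76²/378 = 0.324217
  stratum Zone B: (1500/6050)²·25.57²/209 = 0.192303
  stratum Zone C: (1100/6050)²·11.12²/261 = 0.0156619
  stratum Zone D: (850/6050)²·17.94²/34 = 0.18685
V̂(x̄_st) = 0.719032
SE(x̄_st) = √0.719032 = 0.847958

x̄_st ≈ 88.113, SE ≈ 0.848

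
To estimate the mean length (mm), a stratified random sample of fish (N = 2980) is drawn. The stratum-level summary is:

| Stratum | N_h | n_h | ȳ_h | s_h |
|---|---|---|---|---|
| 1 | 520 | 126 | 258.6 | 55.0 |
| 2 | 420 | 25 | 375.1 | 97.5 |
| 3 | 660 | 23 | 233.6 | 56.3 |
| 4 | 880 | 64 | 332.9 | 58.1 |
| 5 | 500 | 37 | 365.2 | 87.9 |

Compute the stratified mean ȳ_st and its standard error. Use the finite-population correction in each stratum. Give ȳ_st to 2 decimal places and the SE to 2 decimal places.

ȳ_st = Σ W_h ȳ_h = (520·258.6 + 420·375.1 + 660·233.6 + 880·332.9 + 500·365.2)/2980 = 309.30940
V̂(ȳ_st) = Σ W_h² (1 − n_h/N_h) s_h²/n_h, with W_h = N_h/N and N = 2980:
  stratum 1: (520/2980)²·(1 − 126/520)·55.0²/126 = 0.553888
  stratum 2: (420/2980)²·(1 − 25/420)·97.5²/25 = 7.10367
  stratum 3: (660/2980)²·(1 − 23/660)·56.3²/23 = 6.52439
  stratum 4: (880/2980)²·(1 − 64/880)·58.1²/64 = 4.26494
  stratum 5: (500/2980)²·(1 − 37/500)·87.9²/37 = 5.4437
V̂(ȳ_st) = 23.8906
SE(ȳ_st) = √23.8906 = 4.8878

ȳ_st ≈ 309.31, SE ≈ 4.89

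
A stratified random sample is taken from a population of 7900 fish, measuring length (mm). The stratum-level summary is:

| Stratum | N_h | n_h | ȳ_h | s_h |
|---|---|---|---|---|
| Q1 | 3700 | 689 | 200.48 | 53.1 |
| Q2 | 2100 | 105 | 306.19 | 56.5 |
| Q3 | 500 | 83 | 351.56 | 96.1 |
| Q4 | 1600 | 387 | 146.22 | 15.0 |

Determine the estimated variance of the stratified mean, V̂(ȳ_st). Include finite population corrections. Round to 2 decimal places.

V̂(ȳ_st) ≈ 3.16

V̂(ȳ_st) = Σ W_h² (1 − n_h/N_h) s_h²/n_h, with W_h = N_h/N and N = 7900:
  stratum Q1: (3700/7900)²·(1 − 689/3700)·53.1²/689 = 0.730513
  stratum Q2: (2100/7900)²·(1 − 105/2100)·56.5²/105 = 2.04087
  stratum Q3: (500/7900)²·(1 − 83/500)·96.1²/83 = 0.371724
  stratum Q4: (1600/7900)²·(1 − 387/1600)·15.0²/387 = 0.01808
V̂(ȳ_st) = 3.16119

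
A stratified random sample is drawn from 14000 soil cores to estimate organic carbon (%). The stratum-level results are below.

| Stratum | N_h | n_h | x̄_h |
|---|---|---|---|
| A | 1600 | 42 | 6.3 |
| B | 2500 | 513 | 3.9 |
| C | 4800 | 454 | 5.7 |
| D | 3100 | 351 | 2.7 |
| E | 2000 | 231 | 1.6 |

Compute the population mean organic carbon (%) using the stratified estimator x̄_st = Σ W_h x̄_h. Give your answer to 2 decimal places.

x̄_st ≈ 4.20

N = Σ N_h = 14000. Stratum weights W_h = N_h/N.
x̄_st = (1600·6.3 + 2500·3.9 + 4800·5.7 + 3100·2.7 + 2000·1.6) / 14000 = 4.1971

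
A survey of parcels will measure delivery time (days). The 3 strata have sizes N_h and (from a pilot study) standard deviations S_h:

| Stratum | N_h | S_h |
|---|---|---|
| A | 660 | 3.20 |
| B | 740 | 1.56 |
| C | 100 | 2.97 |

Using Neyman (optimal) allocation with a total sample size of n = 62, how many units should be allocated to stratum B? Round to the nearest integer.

Neyman allocation: n_h = n · N_h S_h / Σ N_i S_i, with n = 62.
  stratum A: N_h·S_h = 660·3.20 = 2112.00
  stratum B: N_h·S_h = 740·1.56 = 1154.40
  stratum C: N_h·S_h = 100·2.97 = 297.00
Σ N_h S_h = 3563.40
n for stratum B = 62·1154.40/3563.40 = 20.086 → 20

20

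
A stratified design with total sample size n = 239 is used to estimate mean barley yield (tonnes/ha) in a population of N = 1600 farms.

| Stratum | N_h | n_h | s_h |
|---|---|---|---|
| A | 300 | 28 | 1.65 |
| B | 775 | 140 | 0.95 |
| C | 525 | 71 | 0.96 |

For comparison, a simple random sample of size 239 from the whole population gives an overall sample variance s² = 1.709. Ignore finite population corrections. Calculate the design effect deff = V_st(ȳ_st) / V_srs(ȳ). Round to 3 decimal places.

deff ≈ 0.885

V̂(ȳ_st) = Σ W_h² s_h²/n_h, with W_h = N_h/N and N = 1600:
  stratum A: (300/1600)²·1.65²/28 = 0.00341832
  stratum B: (775/1600)²·0.95²/140 = 0.00151246
  stratum C: (525/1600)²·0.96²/71 = 0.00139754
V_st = 0.00632831
V_srs = s²/n = 1.709/239 = 0.00715063
deff = V_st / V_srs = 0.00632831/0.00715063 = 0.8850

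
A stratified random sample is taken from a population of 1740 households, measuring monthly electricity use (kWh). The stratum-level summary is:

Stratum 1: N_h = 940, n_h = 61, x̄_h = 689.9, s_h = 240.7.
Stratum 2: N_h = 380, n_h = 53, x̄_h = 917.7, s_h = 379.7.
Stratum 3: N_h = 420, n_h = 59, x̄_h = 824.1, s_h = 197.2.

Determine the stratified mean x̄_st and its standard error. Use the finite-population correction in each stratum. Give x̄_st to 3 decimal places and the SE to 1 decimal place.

x̄_st = Σ W_h x̄_h = (940·689.9 + 380·917.7 + 420·824.1)/1740 = 772.04253
V̂(x̄_st) = Σ W_h² (1 − n_h/N_h) s_h²/n_h, with W_h = N_h/N and N = 1740:
  stratum 1: (940/1740)²·(1 − 61/940)·240.7²/61 = 259.203
  stratum 2: (380/1740)²·(1 − 53/380)·379.7²/53 = 111.645
  stratum 3: (420/1740)²·(1 − 59/420)·197.2²/59 = 33.008
V̂(x̄_st) = 403.856
SE(x̄_st) = √403.856 = 20.0962

x̄_st ≈ 772.043, SE ≈ 20.1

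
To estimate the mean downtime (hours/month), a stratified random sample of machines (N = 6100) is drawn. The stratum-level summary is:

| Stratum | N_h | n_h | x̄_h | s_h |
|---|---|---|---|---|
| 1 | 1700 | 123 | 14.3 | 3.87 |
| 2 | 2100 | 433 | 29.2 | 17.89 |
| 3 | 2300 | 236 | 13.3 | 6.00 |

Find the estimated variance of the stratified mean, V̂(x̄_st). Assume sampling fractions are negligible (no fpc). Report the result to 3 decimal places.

V̂(x̄_st) ≈ 0.119

V̂(x̄_st) = Σ W_h² s_h²/n_h, with W_h = N_h/N and N = 6100:
  stratum 1: (1700/6100)²·3.87²/123 = 0.00945703
  stratum 2: (2100/6100)²·17.89²/433 = 0.0876015
  stratum 3: (2300/6100)²·6.00²/236 = 0.0216864
V̂(x̄_st) = 0.118745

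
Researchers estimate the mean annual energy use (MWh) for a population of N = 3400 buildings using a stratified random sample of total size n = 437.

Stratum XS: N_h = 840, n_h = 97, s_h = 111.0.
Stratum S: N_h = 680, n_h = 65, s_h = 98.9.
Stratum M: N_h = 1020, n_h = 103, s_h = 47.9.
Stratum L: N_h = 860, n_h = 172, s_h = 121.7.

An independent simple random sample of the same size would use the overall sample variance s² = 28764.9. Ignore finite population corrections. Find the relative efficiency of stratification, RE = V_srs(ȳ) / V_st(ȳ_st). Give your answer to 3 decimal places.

RE ≈ 3.092

V̂(ȳ_st) = Σ W_h² s_h²/n_h, with W_h = N_h/N and N = 3400:
  stratum XS: (840/3400)²·111.0²/97 = 7.75309
  stratum S: (680/3400)²·98.9²/65 = 6.01921
  stratum M: (1020/3400)²·47.9²/103 = 2.00482
  stratum L: (860/3400)²·121.7²/172 = 5.50924
V_st = 21.2864
V_srs = s²/n = 28764.9/437 = 65.8236
Relative efficiency = V_srs / V_st = 65.8236/21.2864 = 3.0923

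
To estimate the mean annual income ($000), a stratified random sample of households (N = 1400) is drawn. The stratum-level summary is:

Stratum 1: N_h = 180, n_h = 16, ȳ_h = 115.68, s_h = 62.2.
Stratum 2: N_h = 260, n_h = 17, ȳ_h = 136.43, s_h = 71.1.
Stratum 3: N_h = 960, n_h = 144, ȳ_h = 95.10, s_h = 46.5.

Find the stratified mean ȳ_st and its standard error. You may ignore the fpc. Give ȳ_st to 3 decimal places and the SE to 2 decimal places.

ȳ_st ≈ 105.422, SE ≈ 4.62

ȳ_st = Σ W_h ȳ_h = (180·115.68 + 260·136.43 + 960·95.10)/1400 = 105.42157
V̂(ȳ_st) = Σ W_h² s_h²/n_h, with W_h = N_h/N and N = 1400:
  stratum 1: (180/1400)²·62.2²/16 = 3.99714
  stratum 2: (260/1400)²·71.1²/17 = 10.2561
  stratum 3: (960/1400)²·46.5²/144 = 7.06041
V̂(ȳ_st) = 21.3136
SE(ȳ_st) = √21.3136 = 4.61667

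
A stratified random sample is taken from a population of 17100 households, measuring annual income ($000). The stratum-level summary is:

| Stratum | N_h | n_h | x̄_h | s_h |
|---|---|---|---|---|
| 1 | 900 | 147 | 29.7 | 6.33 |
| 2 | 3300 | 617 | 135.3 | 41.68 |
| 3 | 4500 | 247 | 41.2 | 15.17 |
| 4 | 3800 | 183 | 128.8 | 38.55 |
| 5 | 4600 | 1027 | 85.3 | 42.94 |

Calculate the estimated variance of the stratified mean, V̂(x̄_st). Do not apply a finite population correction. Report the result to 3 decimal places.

V̂(x̄_st) ≈ 0.701

V̂(x̄_st) = Σ W_h² s_h²/n_h, with W_h = N_h/N and N = 17100:
  stratum 1: (900/17100)²·6.33²/147 = 0.000755062
  stratum 2: (3300/17100)²·41.68²/617 = 0.104859
  stratum 3: (4500/17100)²·15.17²/247 = 0.0645219
  stratum 4: (3800/17100)²·38.55²/183 = 0.401026
  stratum 5: (4600/17100)²·42.94²/1027 = 0.12992
V̂(x̄_st) = 0.701082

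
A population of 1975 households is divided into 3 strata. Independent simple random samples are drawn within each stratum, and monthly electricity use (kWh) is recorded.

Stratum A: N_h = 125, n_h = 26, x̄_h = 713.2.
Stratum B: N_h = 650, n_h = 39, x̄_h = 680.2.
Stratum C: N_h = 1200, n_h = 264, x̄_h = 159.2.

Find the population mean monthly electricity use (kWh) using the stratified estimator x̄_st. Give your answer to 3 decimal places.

x̄_st ≈ 365.732

N = Σ N_h = 1975. Stratum weights W_h = N_h/N.
x̄_st = (125·713.2 + 650·680.2 + 1200·159.2) / 1975 = 365.73165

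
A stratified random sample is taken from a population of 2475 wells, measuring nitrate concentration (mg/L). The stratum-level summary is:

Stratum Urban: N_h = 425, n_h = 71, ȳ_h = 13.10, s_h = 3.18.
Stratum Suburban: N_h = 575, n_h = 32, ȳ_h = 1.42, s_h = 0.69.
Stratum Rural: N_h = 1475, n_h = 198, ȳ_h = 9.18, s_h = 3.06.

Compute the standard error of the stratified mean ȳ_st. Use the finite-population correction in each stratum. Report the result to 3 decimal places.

V̂(ȳ_st) = Σ W_h² (1 − n_h/N_h) s_h²/n_h, with W_h = N_h/N and N = 2475:
  stratum Urban: (425/2475)²·(1 − 71/425)·3.18²/71 = 0.00349814
  stratum Suburban: (575/2475)²·(1 − 32/575)·0.69²/32 = 0.000758343
  stratum Rural: (1475/2475)²·(1 − 198/1475)·3.06²/198 = 0.0145415
V̂(ȳ_st) = 0.018798
SE(ȳ_st) = √0.018798 = 0.137106

SE(ȳ_st) ≈ 0.137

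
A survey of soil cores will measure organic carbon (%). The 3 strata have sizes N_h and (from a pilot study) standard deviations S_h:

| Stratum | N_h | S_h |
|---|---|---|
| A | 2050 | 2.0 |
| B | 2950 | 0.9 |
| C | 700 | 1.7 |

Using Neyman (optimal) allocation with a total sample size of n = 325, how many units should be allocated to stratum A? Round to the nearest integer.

Neyman allocation: n_h = n · N_h S_h / Σ N_i S_i, with n = 325.
  stratum A: N_h·S_h = 2050·2.0 = 4100.00
  stratum B: N_h·S_h = 2950·0.9 = 2655.00
  stratum C: N_h·S_h = 700·1.7 = 1190.00
Σ N_h S_h = 7945.00
n for stratum A = 325·4100.00/7945.00 = 167.716 → 168

168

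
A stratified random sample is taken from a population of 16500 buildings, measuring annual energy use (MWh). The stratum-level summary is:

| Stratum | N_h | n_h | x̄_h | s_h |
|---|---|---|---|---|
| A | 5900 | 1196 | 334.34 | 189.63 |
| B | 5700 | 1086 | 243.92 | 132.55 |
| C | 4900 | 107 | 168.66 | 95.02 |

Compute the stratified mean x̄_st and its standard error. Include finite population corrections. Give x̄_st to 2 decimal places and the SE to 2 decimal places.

x̄_st ≈ 253.90, SE ≈ 3.45

x̄_st = Σ W_h x̄_h = (5900·334.34 + 5700·243.92 + 4900·168.66)/16500 = 253.90206
V̂(x̄_st) = Σ W_h² (1 − n_h/N_h) s_h²/n_h, with W_h = N_h/N and N = 16500:
  stratum A: (5900/16500)²·(1 − 1196/5900)·189.63²/1196 = 3.06503
  stratum B: (5700/16500)²·(1 − 1086/5700)·132.55²/1086 = 1.56284
  stratum C: (4900/16500)²·(1 − 107/4900)·95.02²/107 = 7.27917
V̂(x̄_st) = 11.907
SE(x̄_st) = √11.907 = 3.45066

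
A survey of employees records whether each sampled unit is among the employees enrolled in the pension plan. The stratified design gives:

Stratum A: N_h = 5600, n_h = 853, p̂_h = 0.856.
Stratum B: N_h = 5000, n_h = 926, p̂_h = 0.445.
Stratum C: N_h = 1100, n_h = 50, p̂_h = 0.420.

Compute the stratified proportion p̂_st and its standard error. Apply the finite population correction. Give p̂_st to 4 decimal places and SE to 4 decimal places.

N = 11700; stratum weights W_h = N_h/N.
p̂_st = Σ W_h p̂_h = (5600·0.856 + 5000·0.445 + 1100·0.420)/11700 = 0.63937
V̂(p̂_st) = Σ W_h² (1 − n_h/N_h) p̂_h(1−p̂_h)/(n_h−1):
  stratum A: (5600/11700)²·(1 − 853/5600)·0.856·0.144/852 = 2.80952e-05
  stratum B: (5000/11700)²·(1 − 926/5000)·0.445·0.555/925 = 3.97311e-05
  stratum C: (1100/11700)²·(1 − 50/1100)·0.420·0.580/49 = 4.19461e-05
V̂(p̂_st) = 0.000109772; SE = √V̂ = 0.0104772

p̂_st ≈ 0.6394, SE ≈ 0.0105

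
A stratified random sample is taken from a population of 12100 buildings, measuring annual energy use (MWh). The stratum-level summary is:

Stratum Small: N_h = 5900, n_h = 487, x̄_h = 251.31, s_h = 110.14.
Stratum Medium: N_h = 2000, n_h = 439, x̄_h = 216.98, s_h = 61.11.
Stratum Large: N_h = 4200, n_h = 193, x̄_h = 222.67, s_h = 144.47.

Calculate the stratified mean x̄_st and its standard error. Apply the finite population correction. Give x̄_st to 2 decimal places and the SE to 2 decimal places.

x̄_st ≈ 235.69, SE ≈ 4.25

x̄_st = Σ W_h x̄_h = (5900·251.31 + 2000·216.98 + 4200·222.67)/12100 = 235.69446
V̂(x̄_st) = Σ W_h² (1 − n_h/N_h) s_h²/n_h, with W_h = N_h/N and N = 12100:
  stratum Small: (5900/12100)²·(1 − 487/5900)·110.14²/487 = 5.43351
  stratum Medium: (2000/12100)²·(1 − 439/2000)·61.11²/439 = 0.181394
  stratum Large: (4200/12100)²·(1 − 193/4200)·144.47²/193 = 12.4307
V̂(x̄_st) = 18.0456
SE(x̄_st) = √18.0456 = 4.24801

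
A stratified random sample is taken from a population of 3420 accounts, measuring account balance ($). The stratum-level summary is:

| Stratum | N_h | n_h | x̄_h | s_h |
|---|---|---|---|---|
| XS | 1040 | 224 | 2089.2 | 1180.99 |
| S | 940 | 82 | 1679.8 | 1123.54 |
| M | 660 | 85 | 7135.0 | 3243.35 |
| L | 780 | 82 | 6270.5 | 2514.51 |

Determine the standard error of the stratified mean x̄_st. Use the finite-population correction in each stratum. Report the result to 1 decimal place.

SE(x̄_st) ≈ 95.5

V̂(x̄_st) = Σ W_h² (1 − n_h/N_h) s_h²/n_h, with W_h = N_h/N and N = 3420:
  stratum XS: (1040/3420)²·(1 − 224/1040)·1180.99²/224 = 451.768
  stratum S: (940/3420)²·(1 − 82/940)·1123.54²/82 = 1061.52
  stratum M: (660/3420)²·(1 − 85/660)·3243.35²/85 = 4015.4
  stratum L: (780/3420)²·(1 − 82/780)·2514.51²/82 = 3589.14
V̂(x̄_st) = 9117.82
SE(x̄_st) = √9117.82 = 95.4873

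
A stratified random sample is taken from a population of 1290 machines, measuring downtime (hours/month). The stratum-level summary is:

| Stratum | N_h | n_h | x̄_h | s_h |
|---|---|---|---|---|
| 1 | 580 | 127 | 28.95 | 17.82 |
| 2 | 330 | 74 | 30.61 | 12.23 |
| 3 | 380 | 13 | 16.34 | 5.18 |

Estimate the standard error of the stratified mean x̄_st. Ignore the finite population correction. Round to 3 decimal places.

V̂(x̄_st) = Σ W_h² s_h²/n_h, with W_h = N_h/N and N = 1290:
  stratum 1: (580/1290)²·17.82²/127 = 0.505462
  stratum 2: (330/1290)²·12.23²/74 = 0.132273
  stratum 3: (380/1290)²·5.18²/13 = 0.179103
V̂(x̄_st) = 0.816838
SE(x̄_st) = √0.816838 = 0.903791

SE(x̄_st) ≈ 0.904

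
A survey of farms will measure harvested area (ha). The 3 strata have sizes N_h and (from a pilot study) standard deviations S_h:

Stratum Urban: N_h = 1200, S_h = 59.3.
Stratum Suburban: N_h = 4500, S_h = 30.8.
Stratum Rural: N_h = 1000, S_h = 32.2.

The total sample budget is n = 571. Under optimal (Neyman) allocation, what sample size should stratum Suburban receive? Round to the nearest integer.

327

Neyman allocation: n_h = n · N_h S_h / Σ N_i S_i, with n = 571.
  stratum Urban: N_h·S_h = 1200·59.3 = 71160.00
  stratum Suburban: N_h·S_h = 4500·30.8 = 138600.00
  stratum Rural: N_h·S_h = 1000·32.2 = 32200.00
Σ N_h S_h = 241960.00
n for stratum Suburban = 571·138600.00/241960.00 = 327.081 → 327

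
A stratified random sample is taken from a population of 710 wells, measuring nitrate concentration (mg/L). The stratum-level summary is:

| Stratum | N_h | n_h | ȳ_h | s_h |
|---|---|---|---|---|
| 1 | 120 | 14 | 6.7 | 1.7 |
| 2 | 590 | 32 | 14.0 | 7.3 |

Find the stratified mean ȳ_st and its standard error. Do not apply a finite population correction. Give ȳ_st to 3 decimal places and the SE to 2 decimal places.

ȳ_st = Σ W_h ȳ_h = (120·6.7 + 590·14.0)/710 = 12.76620
V̂(ȳ_st) = Σ W_h² s_h²/n_h, with W_h = N_h/N and N = 710:
  stratum 1: (120/710)²·1.7²/14 = 0.00589679
  stratum 2: (590/710)²·7.3²/32 = 1.14996
V̂(ȳ_st) = 1.15586
SE(ȳ_st) = √1.15586 = 1.07511

ȳ_st ≈ 12.766, SE ≈ 1.08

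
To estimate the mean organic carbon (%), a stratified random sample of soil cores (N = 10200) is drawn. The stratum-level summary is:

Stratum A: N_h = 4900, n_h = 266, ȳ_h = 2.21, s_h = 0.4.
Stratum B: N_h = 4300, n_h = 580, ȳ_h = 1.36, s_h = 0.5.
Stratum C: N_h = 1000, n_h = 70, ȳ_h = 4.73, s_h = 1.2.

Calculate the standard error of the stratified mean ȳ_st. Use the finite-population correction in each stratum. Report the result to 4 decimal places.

SE(ȳ_st) ≈ 0.0195

V̂(ȳ_st) = Σ W_h² (1 − n_h/N_h) s_h²/n_h, with W_h = N_h/N and N = 10200:
  stratum A: (4900/10200)²·(1 − 266/4900)·0.4²/266 = 0.000131277
  stratum B: (4300/10200)²·(1 − 580/4300)·0.5²/580 = 6.62709e-05
  stratum C: (1000/10200)²·(1 − 70/1000)·1.2²/70 = 0.000183885
V̂(ȳ_st) = 0.000381434
SE(ȳ_st) = √0.000381434 = 0.0195303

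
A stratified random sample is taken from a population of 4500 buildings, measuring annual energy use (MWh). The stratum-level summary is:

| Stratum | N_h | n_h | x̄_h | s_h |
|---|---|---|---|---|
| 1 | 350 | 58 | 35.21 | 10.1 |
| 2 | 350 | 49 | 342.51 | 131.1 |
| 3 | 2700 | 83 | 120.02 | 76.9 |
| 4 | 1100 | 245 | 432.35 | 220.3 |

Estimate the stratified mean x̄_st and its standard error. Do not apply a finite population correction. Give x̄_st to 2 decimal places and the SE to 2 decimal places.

x̄_st = Σ W_h x̄_h = (350·35.21 + 350·342.51 + 2700·120.02 + 1100·432.35)/4500 = 207.07578
V̂(x̄_st) = Σ W_h² s_h²/n_h, with W_h = N_h/N and N = 4500:
  stratum 1: (350/4500)²·10.1²/58 = 0.0106396
  stratum 2: (350/4500)²·131.1²/49 = 2.12188
  stratum 3: (2700/4500)²·76.9²/83 = 25.6494
  stratum 4: (1100/4500)²·220.3²/245 = 11.8365
V̂(x̄_st) = 39.6184
SE(x̄_st) = √39.6184 = 6.29432

x̄_st ≈ 207.08, SE ≈ 6.29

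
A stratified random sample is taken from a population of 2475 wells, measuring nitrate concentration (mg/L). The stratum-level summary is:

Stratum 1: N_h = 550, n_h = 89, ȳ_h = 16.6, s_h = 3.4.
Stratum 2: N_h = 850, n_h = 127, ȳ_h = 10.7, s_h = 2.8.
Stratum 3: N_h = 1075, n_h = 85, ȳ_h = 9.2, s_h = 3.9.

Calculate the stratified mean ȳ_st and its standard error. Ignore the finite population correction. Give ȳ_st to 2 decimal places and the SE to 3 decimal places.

ȳ_st = Σ W_h ȳ_h = (550·16.6 + 850·10.7 + 1075·9.2)/2475 = 11.35960
V̂(ȳ_st) = Σ W_h² s_h²/n_h, with W_h = N_h/N and N = 2475:
  stratum 1: (550/2475)²·3.4²/89 = 0.0064142
  stratum 2: (850/2475)²·2.8²/127 = 0.00728115
  stratum 3: (1075/2475)²·3.9²/85 = 0.033758
V̂(ȳ_st) = 0.0474534
SE(ȳ_st) = √0.0474534 = 0.217838

ȳ_st ≈ 11.36, SE ≈ 0.218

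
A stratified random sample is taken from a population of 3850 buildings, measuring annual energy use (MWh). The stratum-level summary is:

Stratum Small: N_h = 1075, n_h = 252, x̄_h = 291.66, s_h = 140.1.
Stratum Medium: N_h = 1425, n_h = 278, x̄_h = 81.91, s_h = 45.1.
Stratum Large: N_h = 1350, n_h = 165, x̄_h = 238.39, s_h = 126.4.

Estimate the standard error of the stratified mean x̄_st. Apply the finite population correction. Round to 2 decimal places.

SE(x̄_st) ≈ 3.99

V̂(x̄_st) = Σ W_h² (1 − n_h/N_h) s_h²/n_h, with W_h = N_h/N and N = 3850:
  stratum Small: (1075/3850)²·(1 − 252/1075)·140.1²/252 = 4.64903
  stratum Medium: (1425/3850)²·(1 − 278/1425)·45.1²/278 = 0.806799
  stratum Large: (1350/3850)²·(1 − 165/1350)·126.4²/165 = 10.4506
V̂(x̄_st) = 15.9064
SE(x̄_st) = √15.9064 = 3.98829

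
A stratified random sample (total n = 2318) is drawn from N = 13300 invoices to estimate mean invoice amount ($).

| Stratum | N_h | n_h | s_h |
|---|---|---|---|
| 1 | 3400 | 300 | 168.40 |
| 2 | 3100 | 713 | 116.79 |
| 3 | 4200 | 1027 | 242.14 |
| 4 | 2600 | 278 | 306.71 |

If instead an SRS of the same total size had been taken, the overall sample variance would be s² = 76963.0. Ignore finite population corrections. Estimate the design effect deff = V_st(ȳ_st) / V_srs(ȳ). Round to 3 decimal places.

deff ≈ 0.778

V̂(ȳ_st) = Σ W_h² s_h²/n_h, with W_h = N_h/N and N = 13300:
  stratum 1: (3400/13300)²·168.40²/300 = 6.17757
  stratum 2: (3100/13300)²·116.79²/713 = 1.0393
  stratum 3: (4200/13300)²·242.14²/1027 = 5.69322
  stratum 4: (2600/13300)²·306.71²/278 = 12.9317
V_st = 25.8418
V_srs = s²/n = 76963.0/2318 = 33.2023
deff = V_st / V_srs = 25.8418/33.2023 = 0.7783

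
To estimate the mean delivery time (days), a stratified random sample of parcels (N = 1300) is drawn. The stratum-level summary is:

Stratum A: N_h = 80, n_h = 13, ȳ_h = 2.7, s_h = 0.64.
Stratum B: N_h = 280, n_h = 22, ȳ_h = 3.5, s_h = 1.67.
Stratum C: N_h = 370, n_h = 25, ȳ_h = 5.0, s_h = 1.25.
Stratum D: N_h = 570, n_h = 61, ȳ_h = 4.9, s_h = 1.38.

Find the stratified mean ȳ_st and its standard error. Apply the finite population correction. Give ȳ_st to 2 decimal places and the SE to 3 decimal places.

ȳ_st = Σ W_h ȳ_h = (80·2.7 + 280·3.5 + 370·5.0 + 570·4.9)/1300 = 4.49154
V̂(ȳ_st) = Σ W_h² (1 − n_h/N_h) s_h²/n_h, with W_h = N_h/N and N = 1300:
  stratum A: (80/1300)²·(1 − 13/80)·0.64²/13 = 9.99297e-05
  stratum B: (280/1300)²·(1 − 22/280)·1.67²/22 = 0.00541878
  stratum C: (370/1300)²·(1 − 25/370)·1.25²/25 = 0.00472078
  stratum D: (570/1300)²·(1 − 61/570)·1.38²/61 = 0.00535962
V̂(ȳ_st) = 0.0155991
SE(ȳ_st) = √0.0155991 = 0.124896

ȳ_st ≈ 4.49, SE ≈ 0.125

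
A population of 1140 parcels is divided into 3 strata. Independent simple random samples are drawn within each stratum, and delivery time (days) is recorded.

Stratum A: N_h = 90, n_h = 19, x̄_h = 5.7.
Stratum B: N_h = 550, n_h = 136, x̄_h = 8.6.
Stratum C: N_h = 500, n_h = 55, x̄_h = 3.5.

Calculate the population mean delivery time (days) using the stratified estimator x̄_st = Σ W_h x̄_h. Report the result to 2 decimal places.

N = Σ N_h = 1140. Stratum weights W_h = N_h/N.
x̄_st = (90·5.7 + 550·8.6 + 500·3.5) / 1140 = 6.1342

x̄_st ≈ 6.13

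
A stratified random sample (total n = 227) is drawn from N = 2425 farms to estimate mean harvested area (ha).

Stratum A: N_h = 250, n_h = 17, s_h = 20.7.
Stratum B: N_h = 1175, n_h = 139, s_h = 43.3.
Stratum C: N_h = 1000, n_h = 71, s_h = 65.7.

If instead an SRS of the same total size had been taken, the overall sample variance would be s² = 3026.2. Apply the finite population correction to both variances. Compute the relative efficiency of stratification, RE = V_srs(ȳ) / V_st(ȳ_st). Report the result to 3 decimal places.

V̂(ȳ_st) = Σ W_h² (1 − n_h/N_h) s_h²/n_h, with W_h = N_h/N and N = 2425:
  stratum A: (250/2425)²·(1 − 17/250)·20.7²/17 = 0.249669
  stratum B: (1175/2425)²·(1 − 139/1175)·43.3²/139 = 2.79213
  stratum C: (1000/2425)²·(1 − 71/1000)·65.7²/71 = 9.60428
V_st = 12.6461
V_srs = (1 − 227/2425)·3026.2/227 = 12.0834
Relative efficiency = V_srs / V_st = 12.0834/12.6461 = 0.9555

RE ≈ 0.956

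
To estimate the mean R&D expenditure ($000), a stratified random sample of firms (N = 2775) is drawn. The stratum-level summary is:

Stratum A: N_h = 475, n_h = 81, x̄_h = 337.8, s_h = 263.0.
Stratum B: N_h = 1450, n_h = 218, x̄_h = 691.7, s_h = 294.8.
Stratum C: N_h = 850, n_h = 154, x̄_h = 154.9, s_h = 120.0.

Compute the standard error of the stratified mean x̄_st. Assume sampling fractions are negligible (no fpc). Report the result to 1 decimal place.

SE(x̄_st) ≈ 11.9

V̂(x̄_st) = Σ W_h² s_h²/n_h, with W_h = N_h/N and N = 2775:
  stratum A: (475/2775)²·263.0²/81 = 25.02
  stratum B: (1450/2775)²·294.8²/218 = 108.845
  stratum C: (850/2775)²·120.0²/154 = 8.77311
V̂(x̄_st) = 142.638
SE(x̄_st) = √142.638 = 11.9431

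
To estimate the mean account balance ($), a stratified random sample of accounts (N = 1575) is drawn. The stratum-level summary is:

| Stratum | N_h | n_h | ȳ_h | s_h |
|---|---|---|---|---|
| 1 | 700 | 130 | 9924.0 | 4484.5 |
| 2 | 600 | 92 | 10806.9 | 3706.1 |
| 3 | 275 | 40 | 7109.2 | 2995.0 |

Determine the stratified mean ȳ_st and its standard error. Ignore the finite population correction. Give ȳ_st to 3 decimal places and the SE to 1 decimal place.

ȳ_st ≈ 9768.870, SE ≈ 243.0

ȳ_st = Σ W_h ȳ_h = (700·9924.0 + 600·10806.9 + 275·7109.2)/1575 = 9768.86984
V̂(ȳ_st) = Σ W_h² s_h²/n_h, with W_h = N_h/N and N = 1575:
  stratum 1: (700/1575)²·4484.5²/130 = 30557.6
  stratum 2: (600/1575)²·3706.1²/92 = 21666.5
  stratum 3: (275/1575)²·2995.0²/40 = 6836.56
V̂(ȳ_st) = 59060.6
SE(ȳ_st) = √59060.6 = 243.024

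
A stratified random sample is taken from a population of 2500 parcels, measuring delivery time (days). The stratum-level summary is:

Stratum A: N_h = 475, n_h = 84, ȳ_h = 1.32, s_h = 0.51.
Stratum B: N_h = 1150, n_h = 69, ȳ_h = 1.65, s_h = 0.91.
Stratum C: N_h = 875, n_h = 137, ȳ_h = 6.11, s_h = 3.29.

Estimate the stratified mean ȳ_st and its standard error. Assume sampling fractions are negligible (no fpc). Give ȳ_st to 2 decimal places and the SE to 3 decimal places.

ȳ_st = Σ W_h ȳ_h = (475·1.32 + 1150·1.65 + 875·6.11)/2500 = 3.14830
V̂(ȳ_st) = Σ W_h² s_h²/n_h, with W_h = N_h/N and N = 2500:
  stratum A: (475/2500)²·0.51²/84 = 0.000111781
  stratum B: (1150/2500)²·0.91²/69 = 0.00253951
  stratum C: (875/2500)²·3.29²/137 = 0.00967848
V̂(ȳ_st) = 0.0123298
SE(ȳ_st) = √0.0123298 = 0.11104

ȳ_st ≈ 3.15, SE ≈ 0.111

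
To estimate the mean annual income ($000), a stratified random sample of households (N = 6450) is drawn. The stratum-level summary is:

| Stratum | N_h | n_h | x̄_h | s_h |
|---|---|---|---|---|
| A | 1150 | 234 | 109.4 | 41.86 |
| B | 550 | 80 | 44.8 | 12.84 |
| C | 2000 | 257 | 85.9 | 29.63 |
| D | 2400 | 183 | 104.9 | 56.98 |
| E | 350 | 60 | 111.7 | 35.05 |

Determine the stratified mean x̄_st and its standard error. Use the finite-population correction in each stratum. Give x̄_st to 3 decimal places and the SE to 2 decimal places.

x̄_st ≈ 95.055, SE ≈ 1.68

x̄_st = Σ W_h x̄_h = (1150·109.4 + 550·44.8 + 2000·85.9 + 2400·104.9 + 350·111.7)/6450 = 95.05504
V̂(x̄_st) = Σ W_h² (1 − n_h/N_h) s_h²/n_h, with W_h = N_h/N and N = 6450:
  stratum A: (1150/6450)²·(1 − 234/1150)·41.86²/234 = 0.189608
  stratum B: (550/6450)²·(1 − 80/550)·12.84²/80 = 0.012805
  stratum C: (2000/6450)²·(1 − 257/2000)·29.63²/257 = 0.286245
  stratum D: (2400/6450)²·(1 − 183/2400)·56.98²/183 = 2.26909
  stratum E: (350/6450)²·(1 − 60/350)·35.05²/60 = 0.0499541
V̂(x̄_st) = 2.8077
SE(x̄_st) = √2.8077 = 1.67562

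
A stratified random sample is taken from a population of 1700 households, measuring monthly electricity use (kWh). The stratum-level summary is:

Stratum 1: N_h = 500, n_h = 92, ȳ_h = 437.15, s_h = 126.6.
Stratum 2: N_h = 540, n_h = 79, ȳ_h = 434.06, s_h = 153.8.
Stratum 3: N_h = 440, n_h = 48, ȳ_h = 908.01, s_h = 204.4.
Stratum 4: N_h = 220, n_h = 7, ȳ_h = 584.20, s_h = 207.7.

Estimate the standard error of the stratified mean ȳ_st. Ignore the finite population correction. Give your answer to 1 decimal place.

SE(ȳ_st) ≈ 14.4

V̂(ȳ_st) = Σ W_h² s_h²/n_h, with W_h = N_h/N and N = 1700:
  stratum 1: (500/1700)²·126.6²/92 = 15.0703
  stratum 2: (540/1700)²·153.8²/79 = 30.2117
  stratum 3: (440/1700)²·204.4²/48 = 58.308
  stratum 4: (220/1700)²·207.7²/7 = 103.21
V̂(ȳ_st) = 206.8
SE(ȳ_st) = √206.8 = 14.3805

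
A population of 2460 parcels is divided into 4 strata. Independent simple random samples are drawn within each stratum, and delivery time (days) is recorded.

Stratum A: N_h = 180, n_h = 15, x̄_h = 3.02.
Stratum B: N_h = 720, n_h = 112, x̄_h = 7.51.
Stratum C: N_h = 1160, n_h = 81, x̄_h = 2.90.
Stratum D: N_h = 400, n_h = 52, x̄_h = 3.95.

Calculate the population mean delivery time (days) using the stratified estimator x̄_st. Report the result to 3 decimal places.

x̄_st ≈ 4.429

N = Σ N_h = 2460. Stratum weights W_h = N_h/N.
x̄_st = (180·3.02 + 720·7.51 + 1160·2.90 + 400·3.95) / 2460 = 4.42878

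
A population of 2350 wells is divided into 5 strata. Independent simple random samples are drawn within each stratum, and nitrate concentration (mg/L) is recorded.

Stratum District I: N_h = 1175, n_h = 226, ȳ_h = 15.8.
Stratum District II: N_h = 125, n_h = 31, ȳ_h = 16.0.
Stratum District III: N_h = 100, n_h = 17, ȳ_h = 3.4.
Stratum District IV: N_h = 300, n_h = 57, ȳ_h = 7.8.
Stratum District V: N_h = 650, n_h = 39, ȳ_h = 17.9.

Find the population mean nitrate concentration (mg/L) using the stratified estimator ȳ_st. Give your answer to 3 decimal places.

ȳ_st ≈ 14.843

N = Σ N_h = 2350. Stratum weights W_h = N_h/N.
ȳ_st = (1175·15.8 + 125·16.0 + 100·3.4 + 300·7.8 + 650·17.9) / 2350 = 14.84255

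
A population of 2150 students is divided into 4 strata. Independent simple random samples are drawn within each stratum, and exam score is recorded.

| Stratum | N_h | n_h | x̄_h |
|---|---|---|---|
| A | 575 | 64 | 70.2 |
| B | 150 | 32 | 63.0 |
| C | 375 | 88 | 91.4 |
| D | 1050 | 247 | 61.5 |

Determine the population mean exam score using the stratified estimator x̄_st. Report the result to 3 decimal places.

N = Σ N_h = 2150. Stratum weights W_h = N_h/N.
x̄_st = (575·70.2 + 150·63.0 + 375·91.4 + 1050·61.5) / 2150 = 69.14651

x̄_st ≈ 69.147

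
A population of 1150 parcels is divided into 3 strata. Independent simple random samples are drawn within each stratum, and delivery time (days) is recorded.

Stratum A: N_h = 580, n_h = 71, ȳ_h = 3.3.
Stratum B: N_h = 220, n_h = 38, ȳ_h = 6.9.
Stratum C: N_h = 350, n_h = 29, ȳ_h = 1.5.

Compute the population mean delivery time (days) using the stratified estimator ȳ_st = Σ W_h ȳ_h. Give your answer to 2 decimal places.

ȳ_st ≈ 3.44

N = Σ N_h = 1150. Stratum weights W_h = N_h/N.
ȳ_st = (580·3.3 + 220·6.9 + 350·1.5) / 1150 = 3.4409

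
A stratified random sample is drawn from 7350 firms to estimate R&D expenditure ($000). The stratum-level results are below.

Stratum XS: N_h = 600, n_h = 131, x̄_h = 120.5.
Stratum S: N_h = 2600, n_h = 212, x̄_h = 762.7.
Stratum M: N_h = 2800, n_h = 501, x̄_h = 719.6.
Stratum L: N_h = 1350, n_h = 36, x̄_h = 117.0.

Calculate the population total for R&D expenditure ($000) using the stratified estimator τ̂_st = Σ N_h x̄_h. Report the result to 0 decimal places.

τ̂_st = Σ N_h x̄_h = 600·120.5 + 2600·762.7 + 2800·719.6 + 1350·117.0 = 4228150

τ̂_st ≈ 4228150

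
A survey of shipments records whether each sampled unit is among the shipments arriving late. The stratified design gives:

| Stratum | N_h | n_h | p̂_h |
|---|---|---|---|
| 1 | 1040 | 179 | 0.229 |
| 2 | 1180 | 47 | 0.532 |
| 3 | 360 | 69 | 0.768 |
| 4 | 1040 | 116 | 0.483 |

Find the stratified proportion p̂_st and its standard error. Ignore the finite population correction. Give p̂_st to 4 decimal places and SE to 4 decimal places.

N = 3620; stratum weights W_h = N_h/N.
p̂_st = Σ W_h p̂_h = (1040·0.229 + 1180·0.532 + 360·0.768 + 1040·0.483)/3620 = 0.45434
V̂(p̂_st) = Σ W_h² p̂_h(1−p̂_h)/(n_h−1):
  stratum 1: (1040/3620)²·0.229·0.771/178 = 8.1869e-05
  stratum 2: (1180/3620)²·0.532·0.468/46 = 0.000575104
  stratum 3: (360/3620)²·0.768·0.232/68 = 2.59136e-05
  stratum 4: (1040/3620)²·0.483·0.517/115 = 0.000179221
V̂(p̂_st) = 0.000862108; SE = √V̂ = 0.0293617

p̂_st ≈ 0.4543, SE ≈ 0.0294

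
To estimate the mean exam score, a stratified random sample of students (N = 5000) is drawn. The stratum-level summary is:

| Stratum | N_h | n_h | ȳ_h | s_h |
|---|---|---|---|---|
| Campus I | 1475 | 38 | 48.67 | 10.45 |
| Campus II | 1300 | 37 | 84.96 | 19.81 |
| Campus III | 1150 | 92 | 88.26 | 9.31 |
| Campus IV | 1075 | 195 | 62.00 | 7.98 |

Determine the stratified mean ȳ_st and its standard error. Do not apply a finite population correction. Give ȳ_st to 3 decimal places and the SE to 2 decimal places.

ȳ_st = Σ W_h ȳ_h = (1475·48.67 + 1300·84.96 + 1150·88.26 + 1075·62.00)/5000 = 70.07705
V̂(ȳ_st) = Σ W_h² s_h²/n_h, with W_h = N_h/N and N = 5000:
  stratum Campus I: (1475/5000)²·10.45²/38 = 0.250088
  stratum Campus II: (1300/5000)²·19.81²/37 = 0.716991
  stratum Campus III: (1150/5000)²·9.31²/92 = 0.0498388
  stratum Campus IV: (1075/5000)²·7.98²/195 = 0.0150955
V̂(ȳ_st) = 1.03201
SE(ȳ_st) = √1.03201 = 1.01588

ȳ_st ≈ 70.077, SE ≈ 1.02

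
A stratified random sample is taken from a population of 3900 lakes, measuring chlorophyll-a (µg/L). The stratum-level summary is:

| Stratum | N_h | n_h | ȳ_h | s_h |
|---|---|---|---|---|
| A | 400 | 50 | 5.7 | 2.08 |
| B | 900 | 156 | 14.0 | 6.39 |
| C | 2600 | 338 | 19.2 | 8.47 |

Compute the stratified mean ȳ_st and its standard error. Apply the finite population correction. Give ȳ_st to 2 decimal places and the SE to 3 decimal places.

ȳ_st ≈ 16.62, SE ≈ 0.307

ȳ_st = Σ W_h ȳ_h = (400·5.7 + 900·14.0 + 2600·19.2)/3900 = 16.61538
V̂(ȳ_st) = Σ W_h² (1 − n_h/N_h) s_h²/n_h, with W_h = N_h/N and N = 3900:
  stratum A: (400/3900)²·(1 − 50/400)·2.08²/50 = 0.000796444
  stratum B: (900/3900)²·(1 − 156/900)·6.39²/156 = 0.0115229
  stratum C: (2600/3900)²·(1 − 338/2600)·8.47²/338 = 0.0820705
V̂(ȳ_st) = 0.0943898
SE(ȳ_st) = √0.0943898 = 0.307229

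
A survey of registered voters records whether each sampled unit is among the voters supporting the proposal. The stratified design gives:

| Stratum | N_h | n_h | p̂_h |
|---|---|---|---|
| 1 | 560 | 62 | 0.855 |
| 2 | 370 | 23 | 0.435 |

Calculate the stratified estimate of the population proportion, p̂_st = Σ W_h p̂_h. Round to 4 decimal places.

N = 930; stratum weights W_h = N_h/N.
p̂_st = Σ W_h p̂_h = (560·0.855 + 370·0.435)/930 = 0.68790

p̂_st ≈ 0.6879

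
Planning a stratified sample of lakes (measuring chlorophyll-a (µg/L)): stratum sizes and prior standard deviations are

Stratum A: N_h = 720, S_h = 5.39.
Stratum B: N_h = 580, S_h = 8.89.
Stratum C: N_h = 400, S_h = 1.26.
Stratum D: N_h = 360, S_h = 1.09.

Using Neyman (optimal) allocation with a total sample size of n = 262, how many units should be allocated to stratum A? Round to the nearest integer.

102

Neyman allocation: n_h = n · N_h S_h / Σ N_i S_i, with n = 262.
  stratum A: N_h·S_h = 720·5.39 = 3880.80
  stratum B: N_h·S_h = 580·8.89 = 5156.20
  stratum C: N_h·S_h = 400·1.26 = 504.00
  stratum D: N_h·S_h = 360·1.09 = 392.40
Σ N_h S_h = 9933.40
n for stratum A = 262·3880.80/9933.40 = 102.359 → 102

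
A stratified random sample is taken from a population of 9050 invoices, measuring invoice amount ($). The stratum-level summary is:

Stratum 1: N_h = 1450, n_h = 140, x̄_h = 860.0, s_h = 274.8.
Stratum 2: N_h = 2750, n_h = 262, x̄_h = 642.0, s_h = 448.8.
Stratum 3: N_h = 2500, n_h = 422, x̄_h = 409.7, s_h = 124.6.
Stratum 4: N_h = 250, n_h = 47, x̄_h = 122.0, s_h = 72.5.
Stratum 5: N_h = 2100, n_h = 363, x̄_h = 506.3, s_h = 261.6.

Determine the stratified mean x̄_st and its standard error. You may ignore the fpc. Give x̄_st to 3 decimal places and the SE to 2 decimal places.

x̄_st ≈ 566.904, SE ≈ 9.89

x̄_st = Σ W_h x̄_h = (1450·860.0 + 2750·642.0 + 2500·409.7 + 250·122.0 + 2100·506.3)/9050 = 566.90387
V̂(x̄_st) = Σ W_h² s_h²/n_h, with W_h = N_h/N and N = 9050:
  stratum 1: (1450/9050)²·274.8²/140 = 13.8466
  stratum 2: (2750/9050)²·448.8²/262 = 70.986
  stratum 3: (2500/9050)²·124.6²/422 = 2.80741
  stratum 4: (250/9050)²·72.5²/47 = 0.0853416
  stratum 5: (2100/9050)²·261.6²/363 = 10.151
V̂(x̄_st) = 97.8764
SE(x̄_st) = √97.8764 = 9.89325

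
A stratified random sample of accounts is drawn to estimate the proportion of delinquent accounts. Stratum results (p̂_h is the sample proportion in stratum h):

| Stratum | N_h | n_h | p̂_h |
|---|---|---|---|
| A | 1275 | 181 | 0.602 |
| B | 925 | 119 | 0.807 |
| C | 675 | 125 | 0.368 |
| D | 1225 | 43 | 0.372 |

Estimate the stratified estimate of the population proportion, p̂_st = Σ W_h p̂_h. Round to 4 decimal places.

N = 4100; stratum weights W_h = N_h/N.
p̂_st = Σ W_h p̂_h = (1275·0.602 + 925·0.807 + 675·0.368 + 1225·0.372)/4100 = 0.54101

p̂_st ≈ 0.5410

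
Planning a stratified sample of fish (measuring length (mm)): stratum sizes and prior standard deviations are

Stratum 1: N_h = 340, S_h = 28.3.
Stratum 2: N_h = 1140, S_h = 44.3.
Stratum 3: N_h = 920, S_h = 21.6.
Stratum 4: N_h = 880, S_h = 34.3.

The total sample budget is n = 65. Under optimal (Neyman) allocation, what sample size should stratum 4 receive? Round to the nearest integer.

18

Neyman allocation: n_h = n · N_h S_h / Σ N_i S_i, with n = 65.
  stratum 1: N_h·S_h = 340·28.3 = 9622.00
  stratum 2: N_h·S_h = 1140·44.3 = 50502.00
  stratum 3: N_h·S_h = 920·21.6 = 19872.00
  stratum 4: N_h·S_h = 880·34.3 = 30184.00
Σ N_h S_h = 110180.00
n for stratum 4 = 65·30184.00/110180.00 = 17.807 → 18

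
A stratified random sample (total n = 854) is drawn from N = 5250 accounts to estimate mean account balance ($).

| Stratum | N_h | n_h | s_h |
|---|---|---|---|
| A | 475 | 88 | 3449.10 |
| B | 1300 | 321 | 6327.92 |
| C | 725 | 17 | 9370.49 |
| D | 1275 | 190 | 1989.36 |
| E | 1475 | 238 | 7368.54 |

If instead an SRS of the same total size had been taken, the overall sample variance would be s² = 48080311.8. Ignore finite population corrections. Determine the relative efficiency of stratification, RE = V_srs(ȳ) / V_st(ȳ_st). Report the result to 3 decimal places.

RE ≈ 0.445

V̂(ȳ_st) = Σ W_h² s_h²/n_h, with W_h = N_h/N and N = 5250:
  stratum A: (475/5250)²·3449.10²/88 = 1106.62
  stratum B: (1300/5250)²·6327.92²/321 = 7648.65
  stratum C: (725/5250)²·9370.49²/17 = 98499.3
  stratum D: (1275/5250)²·1989.36²/190 = 1228.5
  stratum E: (1475/5250)²·7368.54²/238 = 18007.4
V_st = 126490
V_srs = s²/n = 48080311.8/854 = 56300.1
Relative efficiency = V_srs / V_st = 56300.1/126490 = 0.4451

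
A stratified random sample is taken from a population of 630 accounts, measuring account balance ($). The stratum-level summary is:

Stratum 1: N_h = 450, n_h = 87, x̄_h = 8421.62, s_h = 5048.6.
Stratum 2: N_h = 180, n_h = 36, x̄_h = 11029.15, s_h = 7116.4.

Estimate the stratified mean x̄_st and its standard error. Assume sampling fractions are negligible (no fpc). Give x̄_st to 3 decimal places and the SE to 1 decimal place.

x̄_st = Σ W_h x̄_h = (450·8421.62 + 180·11029.15)/630 = 9166.62857
V̂(x̄_st) = Σ W_h² s_h²/n_h, with W_h = N_h/N and N = 630:
  stratum 1: (450/630)²·5048.6²/87 = 149474
  stratum 2: (180/630)²·7116.4²/36 = 114837
V̂(x̄_st) = 264311
SE(x̄_st) = √264311 = 514.112

x̄_st ≈ 9166.629, SE ≈ 514.1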